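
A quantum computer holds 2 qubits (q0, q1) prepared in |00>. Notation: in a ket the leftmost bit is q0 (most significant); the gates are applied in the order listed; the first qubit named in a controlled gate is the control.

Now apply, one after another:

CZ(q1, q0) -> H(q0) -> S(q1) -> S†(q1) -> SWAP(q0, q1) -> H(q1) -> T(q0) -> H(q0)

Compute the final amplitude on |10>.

The amplitude on |10> is sqrt(2)/2.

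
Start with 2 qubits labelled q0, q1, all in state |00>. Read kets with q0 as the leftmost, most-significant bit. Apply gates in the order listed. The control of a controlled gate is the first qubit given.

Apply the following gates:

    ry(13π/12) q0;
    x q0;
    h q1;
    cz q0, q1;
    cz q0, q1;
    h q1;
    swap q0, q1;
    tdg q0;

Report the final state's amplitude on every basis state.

After the circuit, the state carries amplitude sqrt(2 - sqrt(2))/4 + sqrt(3*sqrt(2) + 6)/4 on |00>, -sqrt(sqrt(2) + 2)/4 + sqrt(6 - 3*sqrt(2))/4 on |01>, 0 on |10>, 0 on |11>. Key observation: gates 3-6 undo each other exactly, leaving only the rest of the circuit to track.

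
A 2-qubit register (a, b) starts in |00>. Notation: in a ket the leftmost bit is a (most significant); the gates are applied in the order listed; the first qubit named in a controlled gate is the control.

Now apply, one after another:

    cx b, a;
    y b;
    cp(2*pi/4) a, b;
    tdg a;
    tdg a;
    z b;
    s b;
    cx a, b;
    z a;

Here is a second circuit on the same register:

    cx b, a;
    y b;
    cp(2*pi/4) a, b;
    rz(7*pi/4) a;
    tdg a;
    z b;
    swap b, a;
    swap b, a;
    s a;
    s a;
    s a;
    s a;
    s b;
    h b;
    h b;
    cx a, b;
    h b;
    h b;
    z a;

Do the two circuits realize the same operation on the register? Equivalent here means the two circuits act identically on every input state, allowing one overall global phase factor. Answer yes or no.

Yes, they are equivalent — the unitaries differ by at most a global phase.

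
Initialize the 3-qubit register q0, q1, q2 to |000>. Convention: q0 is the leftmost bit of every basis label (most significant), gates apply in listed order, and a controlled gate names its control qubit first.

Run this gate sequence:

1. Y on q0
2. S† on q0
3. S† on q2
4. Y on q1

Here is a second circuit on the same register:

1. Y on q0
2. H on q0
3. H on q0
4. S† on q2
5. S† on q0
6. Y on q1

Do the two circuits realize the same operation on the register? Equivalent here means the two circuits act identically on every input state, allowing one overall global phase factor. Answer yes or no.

Yes — the two circuits implement the same unitary up to a global phase.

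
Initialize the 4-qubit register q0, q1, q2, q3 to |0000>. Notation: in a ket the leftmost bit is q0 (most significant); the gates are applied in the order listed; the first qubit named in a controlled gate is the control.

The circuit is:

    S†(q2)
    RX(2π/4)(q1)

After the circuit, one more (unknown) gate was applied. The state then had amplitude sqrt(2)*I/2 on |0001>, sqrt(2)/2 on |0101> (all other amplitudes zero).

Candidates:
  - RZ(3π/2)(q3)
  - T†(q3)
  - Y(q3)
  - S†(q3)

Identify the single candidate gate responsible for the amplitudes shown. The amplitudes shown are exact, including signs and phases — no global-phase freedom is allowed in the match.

The applied gate was Y(q3).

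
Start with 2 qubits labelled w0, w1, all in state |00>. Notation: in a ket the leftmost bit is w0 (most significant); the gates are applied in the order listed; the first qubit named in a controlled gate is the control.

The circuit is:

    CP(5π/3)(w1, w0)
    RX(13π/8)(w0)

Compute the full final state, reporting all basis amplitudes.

The final amplitudes are -cos(3*pi/16) on |00>, 0 on |01>, -I*sin(3*pi/16) on |10>, 0 on |11>.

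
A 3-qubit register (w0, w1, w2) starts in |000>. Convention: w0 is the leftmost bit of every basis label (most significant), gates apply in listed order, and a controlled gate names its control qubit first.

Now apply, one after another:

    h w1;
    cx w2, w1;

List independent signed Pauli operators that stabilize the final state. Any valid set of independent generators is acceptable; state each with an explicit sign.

One valid set of independent stabilizer generators is +IXI, +ZII, +IIZ (any independent generating set of the same group is equally correct).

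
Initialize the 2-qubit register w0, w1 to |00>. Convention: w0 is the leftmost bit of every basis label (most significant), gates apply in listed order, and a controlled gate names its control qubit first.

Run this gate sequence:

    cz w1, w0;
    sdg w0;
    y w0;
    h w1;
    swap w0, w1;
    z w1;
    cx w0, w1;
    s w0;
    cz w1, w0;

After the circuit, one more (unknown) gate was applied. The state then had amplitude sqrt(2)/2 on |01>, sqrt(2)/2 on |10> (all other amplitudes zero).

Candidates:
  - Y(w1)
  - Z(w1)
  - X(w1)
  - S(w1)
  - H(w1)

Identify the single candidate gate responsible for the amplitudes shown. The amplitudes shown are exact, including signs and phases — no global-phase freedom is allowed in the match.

The unique candidate consistent with the amplitudes is S(w1).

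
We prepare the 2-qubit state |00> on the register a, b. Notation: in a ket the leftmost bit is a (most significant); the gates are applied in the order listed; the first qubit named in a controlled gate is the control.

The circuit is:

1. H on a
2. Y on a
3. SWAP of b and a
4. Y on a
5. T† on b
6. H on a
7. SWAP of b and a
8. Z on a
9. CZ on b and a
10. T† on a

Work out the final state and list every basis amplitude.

The resulting statevector has amplitude 1/2 on |00>, -1/2 on |01>, -I/2 on |10>, -I/2 on |11>.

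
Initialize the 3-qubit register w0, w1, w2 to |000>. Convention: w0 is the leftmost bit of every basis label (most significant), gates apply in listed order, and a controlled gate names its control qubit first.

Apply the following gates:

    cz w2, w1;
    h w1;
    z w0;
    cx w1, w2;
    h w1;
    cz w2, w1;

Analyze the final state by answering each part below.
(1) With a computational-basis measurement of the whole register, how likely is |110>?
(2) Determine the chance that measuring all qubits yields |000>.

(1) A full measurement returns |110> with probability 0.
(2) A full measurement returns |000> with probability 1/4.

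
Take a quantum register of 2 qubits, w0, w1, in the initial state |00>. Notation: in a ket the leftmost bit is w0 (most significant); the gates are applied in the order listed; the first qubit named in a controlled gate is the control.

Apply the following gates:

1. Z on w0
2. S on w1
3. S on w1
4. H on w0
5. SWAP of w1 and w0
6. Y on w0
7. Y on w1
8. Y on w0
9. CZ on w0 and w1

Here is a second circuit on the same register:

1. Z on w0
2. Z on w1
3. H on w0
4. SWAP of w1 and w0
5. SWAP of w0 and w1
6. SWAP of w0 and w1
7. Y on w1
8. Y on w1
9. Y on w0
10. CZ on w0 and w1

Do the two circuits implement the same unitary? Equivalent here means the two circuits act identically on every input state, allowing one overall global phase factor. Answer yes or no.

No, they are not equivalent — no single phase factor reconciles the two unitaries.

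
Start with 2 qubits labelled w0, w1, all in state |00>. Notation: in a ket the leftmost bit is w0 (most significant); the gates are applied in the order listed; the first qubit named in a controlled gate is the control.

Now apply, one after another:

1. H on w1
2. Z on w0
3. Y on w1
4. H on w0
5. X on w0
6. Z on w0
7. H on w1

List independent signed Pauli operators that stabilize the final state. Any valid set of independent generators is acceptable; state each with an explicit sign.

The final state is stabilized by the group generated by -XI, -IZ; other independent generating sets are equally valid.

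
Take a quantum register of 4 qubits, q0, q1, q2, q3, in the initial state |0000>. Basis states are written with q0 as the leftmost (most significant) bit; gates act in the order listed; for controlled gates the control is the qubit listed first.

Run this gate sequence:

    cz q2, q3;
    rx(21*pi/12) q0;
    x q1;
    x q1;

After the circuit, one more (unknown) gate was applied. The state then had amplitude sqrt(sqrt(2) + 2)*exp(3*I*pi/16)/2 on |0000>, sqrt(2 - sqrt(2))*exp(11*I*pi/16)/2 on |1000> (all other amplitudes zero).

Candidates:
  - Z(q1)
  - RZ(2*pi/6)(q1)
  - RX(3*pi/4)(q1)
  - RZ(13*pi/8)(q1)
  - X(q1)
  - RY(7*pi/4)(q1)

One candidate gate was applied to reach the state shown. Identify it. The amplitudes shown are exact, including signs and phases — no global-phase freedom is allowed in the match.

It was RZ(13*pi/8)(q1) that produced the state shown. Key observation: gates 3-4 undo each other exactly, leaving only the rest of the circuit to track.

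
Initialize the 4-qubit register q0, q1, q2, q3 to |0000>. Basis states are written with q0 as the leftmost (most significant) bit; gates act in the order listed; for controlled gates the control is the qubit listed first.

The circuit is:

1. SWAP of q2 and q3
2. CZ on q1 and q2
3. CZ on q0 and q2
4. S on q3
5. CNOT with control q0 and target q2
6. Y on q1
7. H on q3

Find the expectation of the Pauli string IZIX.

The observable IZIX averages to -1.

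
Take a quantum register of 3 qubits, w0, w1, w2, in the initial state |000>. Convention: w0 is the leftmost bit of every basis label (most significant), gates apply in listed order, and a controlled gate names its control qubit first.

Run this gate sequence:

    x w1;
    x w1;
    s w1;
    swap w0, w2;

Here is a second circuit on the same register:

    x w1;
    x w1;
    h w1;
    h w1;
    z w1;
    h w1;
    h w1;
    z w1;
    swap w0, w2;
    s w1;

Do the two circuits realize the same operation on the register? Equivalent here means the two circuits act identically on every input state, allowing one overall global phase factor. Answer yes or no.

Yes — the two circuits implement the same unitary up to a global phase.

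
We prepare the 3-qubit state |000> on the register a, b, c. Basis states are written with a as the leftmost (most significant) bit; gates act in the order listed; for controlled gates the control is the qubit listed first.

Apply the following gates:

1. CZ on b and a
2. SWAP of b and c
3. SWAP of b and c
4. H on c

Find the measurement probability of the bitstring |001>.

The probability of measuring |001> is 1/2. Key observation: gates 2-3 undo each other exactly, leaving only the rest of the circuit to track.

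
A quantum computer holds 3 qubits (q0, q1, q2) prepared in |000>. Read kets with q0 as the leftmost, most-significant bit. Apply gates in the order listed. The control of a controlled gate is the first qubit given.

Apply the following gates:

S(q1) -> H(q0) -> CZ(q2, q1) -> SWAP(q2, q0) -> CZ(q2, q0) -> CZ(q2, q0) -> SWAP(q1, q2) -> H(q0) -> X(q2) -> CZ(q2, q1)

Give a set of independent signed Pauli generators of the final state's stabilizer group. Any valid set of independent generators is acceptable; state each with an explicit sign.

The stabilizer group can be generated by +XII, -IXI, -IIZ, among other valid generating sets. Key observation: steps 5-6 multiply out to the identity, so the circuit reduces to the remaining gates.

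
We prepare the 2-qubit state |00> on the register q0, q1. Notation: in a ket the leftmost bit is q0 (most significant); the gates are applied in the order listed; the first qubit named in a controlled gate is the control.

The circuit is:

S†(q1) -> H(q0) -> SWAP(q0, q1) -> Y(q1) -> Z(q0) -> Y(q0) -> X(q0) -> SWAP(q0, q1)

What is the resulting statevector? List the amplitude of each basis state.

The final amplitudes are sqrt(2)/2 on |00>, 0 on |01>, -sqrt(2)/2 on |10>, 0 on |11>.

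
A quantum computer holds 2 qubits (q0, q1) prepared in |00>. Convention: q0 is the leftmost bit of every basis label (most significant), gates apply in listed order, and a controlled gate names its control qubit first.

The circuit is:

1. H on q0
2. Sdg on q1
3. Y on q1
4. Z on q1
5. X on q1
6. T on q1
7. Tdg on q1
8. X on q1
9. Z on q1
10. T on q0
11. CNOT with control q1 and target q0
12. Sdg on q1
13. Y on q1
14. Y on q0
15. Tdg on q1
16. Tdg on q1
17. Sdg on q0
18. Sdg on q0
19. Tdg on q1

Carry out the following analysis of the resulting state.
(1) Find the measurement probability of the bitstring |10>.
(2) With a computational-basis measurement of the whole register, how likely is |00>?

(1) Outcome |10> occurs with probability 1/2.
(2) A full measurement returns |00> with probability 1/2.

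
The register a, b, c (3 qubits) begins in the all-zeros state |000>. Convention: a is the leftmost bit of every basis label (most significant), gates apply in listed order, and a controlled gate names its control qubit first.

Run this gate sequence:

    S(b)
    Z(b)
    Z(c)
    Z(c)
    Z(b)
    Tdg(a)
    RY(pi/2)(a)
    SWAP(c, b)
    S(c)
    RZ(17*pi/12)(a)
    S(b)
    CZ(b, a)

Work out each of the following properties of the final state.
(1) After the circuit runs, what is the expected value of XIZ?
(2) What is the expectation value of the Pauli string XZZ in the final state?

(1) In the final state, XIZ has expectation -sqrt(6)/4 + sqrt(2)/4.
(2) The observable XZZ averages to -sqrt(6)/4 + sqrt(2)/4.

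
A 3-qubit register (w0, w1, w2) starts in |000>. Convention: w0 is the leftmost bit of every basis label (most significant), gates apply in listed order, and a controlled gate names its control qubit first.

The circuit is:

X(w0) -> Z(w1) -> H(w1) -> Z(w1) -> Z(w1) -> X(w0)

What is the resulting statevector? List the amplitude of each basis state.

The resulting statevector has amplitude sqrt(2)/2 on |000>, sqrt(2)/2 on |010>, and 0 on every other basis state.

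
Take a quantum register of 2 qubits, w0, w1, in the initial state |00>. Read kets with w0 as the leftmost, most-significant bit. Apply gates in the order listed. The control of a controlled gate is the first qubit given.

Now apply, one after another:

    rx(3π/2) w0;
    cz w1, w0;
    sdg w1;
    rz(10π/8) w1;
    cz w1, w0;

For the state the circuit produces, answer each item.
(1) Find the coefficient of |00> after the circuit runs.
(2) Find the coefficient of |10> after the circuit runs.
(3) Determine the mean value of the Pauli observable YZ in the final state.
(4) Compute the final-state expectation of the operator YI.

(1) The final state's coefficient on |00> equals sqrt(2)*exp(3*I*pi/8)/2.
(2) |10> carries amplitude sqrt(2)*exp(7*I*pi/8)/2 in the final state.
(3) The observable YZ averages to 1.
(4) The observable YI averages to 1.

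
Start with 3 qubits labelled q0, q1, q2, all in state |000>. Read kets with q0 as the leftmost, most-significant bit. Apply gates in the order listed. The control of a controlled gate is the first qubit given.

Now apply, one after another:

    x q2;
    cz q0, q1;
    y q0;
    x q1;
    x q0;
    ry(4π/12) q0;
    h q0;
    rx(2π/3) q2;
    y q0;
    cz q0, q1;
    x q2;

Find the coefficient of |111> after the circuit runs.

The final state's coefficient on |111> equals I*(-3*sqrt(2) - sqrt(6))/8.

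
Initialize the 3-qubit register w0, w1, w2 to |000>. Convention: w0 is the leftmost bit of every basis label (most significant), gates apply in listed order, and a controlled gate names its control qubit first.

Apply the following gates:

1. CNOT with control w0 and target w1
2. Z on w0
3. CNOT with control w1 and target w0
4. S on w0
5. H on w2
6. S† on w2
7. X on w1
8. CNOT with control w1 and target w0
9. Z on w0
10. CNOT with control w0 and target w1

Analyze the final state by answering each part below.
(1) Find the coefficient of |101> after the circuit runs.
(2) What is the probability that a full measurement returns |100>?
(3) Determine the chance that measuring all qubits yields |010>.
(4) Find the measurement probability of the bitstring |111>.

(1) The final state's coefficient on |101> equals sqrt(2)*I/2.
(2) A full measurement returns |100> with probability 1/2.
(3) The probability of measuring |010> is 0.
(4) The probability of measuring |111> is 0.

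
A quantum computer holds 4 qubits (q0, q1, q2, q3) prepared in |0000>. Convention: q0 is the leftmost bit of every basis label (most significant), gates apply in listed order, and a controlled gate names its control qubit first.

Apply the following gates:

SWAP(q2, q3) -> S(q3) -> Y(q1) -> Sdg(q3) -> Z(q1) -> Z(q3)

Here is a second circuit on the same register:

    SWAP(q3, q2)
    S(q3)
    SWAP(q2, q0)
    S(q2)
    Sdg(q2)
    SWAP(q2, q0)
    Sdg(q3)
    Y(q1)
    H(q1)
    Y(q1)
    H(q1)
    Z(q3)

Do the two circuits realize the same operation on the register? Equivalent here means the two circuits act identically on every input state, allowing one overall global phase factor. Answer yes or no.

No, they are not equivalent — no single phase factor reconciles the two unitaries.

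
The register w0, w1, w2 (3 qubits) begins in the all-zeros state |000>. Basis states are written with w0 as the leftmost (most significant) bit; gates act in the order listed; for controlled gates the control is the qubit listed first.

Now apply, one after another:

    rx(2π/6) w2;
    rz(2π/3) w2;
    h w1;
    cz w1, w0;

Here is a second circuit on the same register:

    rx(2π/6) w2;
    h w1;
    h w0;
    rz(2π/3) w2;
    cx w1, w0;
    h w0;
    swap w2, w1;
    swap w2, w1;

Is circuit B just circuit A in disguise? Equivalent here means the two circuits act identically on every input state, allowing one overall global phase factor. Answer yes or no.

Yes — the two circuits implement the same unitary up to a global phase.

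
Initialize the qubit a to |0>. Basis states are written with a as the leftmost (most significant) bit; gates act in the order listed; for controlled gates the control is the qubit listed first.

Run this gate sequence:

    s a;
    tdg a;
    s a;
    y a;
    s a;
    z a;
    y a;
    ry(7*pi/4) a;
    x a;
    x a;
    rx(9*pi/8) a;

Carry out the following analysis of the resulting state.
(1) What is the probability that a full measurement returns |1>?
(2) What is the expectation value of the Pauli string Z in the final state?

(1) The probability of measuring |1> is sqrt(2*sqrt(2) + 4)/8 + 1/2.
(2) The expectation value of Z is -sqrt(2*sqrt(2) + 4)/4.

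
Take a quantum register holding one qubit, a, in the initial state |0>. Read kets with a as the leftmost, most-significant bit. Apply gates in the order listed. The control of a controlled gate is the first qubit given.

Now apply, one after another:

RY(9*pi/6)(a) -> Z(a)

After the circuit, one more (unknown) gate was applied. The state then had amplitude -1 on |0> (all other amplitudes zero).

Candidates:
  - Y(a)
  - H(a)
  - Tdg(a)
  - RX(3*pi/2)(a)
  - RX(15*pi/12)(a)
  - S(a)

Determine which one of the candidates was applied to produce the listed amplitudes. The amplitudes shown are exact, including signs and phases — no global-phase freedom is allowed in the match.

The applied gate was H(a).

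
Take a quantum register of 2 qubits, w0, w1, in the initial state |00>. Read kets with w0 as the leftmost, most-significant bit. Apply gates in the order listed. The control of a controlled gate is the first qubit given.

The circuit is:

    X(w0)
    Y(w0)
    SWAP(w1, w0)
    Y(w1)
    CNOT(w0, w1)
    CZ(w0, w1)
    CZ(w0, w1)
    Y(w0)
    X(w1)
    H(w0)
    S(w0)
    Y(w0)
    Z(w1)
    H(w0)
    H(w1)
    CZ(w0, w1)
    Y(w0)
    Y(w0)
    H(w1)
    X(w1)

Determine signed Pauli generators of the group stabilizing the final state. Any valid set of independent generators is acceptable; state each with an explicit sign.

One valid set of independent stabilizer generators is -XY, -ZZ (any independent generating set of the same group is equally correct).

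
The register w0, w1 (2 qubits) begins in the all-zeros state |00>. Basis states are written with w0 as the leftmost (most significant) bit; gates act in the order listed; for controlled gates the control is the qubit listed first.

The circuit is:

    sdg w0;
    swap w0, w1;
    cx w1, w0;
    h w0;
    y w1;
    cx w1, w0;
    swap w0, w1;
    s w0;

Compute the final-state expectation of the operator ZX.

In the final state, ZX has expectation -1.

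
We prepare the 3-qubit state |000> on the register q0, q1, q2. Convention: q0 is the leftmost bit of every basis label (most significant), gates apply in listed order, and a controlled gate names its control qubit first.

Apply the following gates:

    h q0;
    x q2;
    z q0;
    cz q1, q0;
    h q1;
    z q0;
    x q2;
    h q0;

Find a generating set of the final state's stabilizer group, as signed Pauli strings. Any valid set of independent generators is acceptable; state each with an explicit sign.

The stabilizer group can be generated by +IXI, +ZII, +IIZ, among other valid generating sets.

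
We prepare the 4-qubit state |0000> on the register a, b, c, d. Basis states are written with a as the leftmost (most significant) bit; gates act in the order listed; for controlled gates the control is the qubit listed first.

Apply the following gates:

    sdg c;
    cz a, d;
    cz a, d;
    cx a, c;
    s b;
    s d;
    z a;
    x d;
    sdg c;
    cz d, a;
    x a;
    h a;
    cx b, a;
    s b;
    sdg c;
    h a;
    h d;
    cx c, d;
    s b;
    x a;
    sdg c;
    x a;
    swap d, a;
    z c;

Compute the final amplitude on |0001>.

The amplitude on |0001> is sqrt(2)/2. Key observation: the block from step 2 through step 3 cancels to the identity and can be dropped.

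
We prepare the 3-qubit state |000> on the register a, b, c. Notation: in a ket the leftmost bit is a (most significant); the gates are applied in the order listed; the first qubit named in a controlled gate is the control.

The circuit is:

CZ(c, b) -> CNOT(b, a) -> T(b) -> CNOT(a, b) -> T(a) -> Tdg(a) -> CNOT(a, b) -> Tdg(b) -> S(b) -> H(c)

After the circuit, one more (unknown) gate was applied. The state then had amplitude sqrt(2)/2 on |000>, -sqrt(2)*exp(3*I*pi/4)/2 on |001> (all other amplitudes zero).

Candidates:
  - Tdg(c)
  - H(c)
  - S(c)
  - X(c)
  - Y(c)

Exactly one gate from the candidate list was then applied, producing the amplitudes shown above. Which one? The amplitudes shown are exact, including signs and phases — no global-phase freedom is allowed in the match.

The unique candidate consistent with the amplitudes is Tdg(c). Key observation: steps 3-8 multiply out to the identity, so the circuit reduces to the remaining gates.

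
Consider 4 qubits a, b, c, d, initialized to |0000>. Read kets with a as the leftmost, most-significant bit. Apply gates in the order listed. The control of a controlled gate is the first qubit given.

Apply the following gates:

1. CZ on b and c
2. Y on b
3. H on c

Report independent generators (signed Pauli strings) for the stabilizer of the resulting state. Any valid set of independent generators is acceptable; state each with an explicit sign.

One valid set of independent stabilizer generators is +IIXI, +ZIII, -IZII, +IIIZ (any independent generating set of the same group is equally correct).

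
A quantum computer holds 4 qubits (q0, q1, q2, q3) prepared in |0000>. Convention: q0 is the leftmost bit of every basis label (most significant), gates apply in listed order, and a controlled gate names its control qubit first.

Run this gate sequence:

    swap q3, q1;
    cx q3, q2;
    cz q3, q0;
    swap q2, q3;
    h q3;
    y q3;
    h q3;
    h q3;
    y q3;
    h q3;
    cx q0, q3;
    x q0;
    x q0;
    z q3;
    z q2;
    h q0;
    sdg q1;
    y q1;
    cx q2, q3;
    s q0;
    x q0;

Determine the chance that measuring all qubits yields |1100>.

A full measurement returns |1100> with probability 1/2.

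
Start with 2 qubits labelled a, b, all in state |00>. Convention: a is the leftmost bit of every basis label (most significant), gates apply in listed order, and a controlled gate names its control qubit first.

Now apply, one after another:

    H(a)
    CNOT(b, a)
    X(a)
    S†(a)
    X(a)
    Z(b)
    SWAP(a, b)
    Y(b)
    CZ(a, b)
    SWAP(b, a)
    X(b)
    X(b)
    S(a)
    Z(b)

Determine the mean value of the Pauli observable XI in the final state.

In the final state, XI has expectation -1.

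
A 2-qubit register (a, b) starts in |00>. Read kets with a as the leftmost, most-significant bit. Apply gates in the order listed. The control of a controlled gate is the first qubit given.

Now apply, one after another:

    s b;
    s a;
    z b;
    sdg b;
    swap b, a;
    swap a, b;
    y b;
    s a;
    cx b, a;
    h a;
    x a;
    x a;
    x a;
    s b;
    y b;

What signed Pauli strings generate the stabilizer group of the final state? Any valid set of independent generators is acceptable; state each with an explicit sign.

One valid set of independent stabilizer generators is -XI, +IZ (any independent generating set of the same group is equally correct).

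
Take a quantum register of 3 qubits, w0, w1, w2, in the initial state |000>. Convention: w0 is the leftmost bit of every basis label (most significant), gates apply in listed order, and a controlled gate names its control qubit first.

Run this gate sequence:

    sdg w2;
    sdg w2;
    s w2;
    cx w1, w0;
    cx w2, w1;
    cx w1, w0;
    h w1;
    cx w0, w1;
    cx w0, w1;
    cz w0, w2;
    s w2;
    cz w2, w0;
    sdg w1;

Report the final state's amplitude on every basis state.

The resulting statevector has amplitude sqrt(2)/2 on |000>, -sqrt(2)*I/2 on |010>, and 0 on every other basis state. Key observation: steps 8-9 multiply out to the identity, so the circuit reduces to the remaining gates.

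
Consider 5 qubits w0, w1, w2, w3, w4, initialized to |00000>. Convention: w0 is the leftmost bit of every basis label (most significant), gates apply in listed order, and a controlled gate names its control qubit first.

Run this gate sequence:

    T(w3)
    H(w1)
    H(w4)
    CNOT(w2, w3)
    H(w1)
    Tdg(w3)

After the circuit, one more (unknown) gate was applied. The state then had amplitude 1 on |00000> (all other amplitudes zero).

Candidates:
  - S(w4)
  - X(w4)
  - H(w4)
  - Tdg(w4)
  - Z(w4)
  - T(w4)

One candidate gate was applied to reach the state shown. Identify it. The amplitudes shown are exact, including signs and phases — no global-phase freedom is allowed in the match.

The unique candidate consistent with the amplitudes is H(w4).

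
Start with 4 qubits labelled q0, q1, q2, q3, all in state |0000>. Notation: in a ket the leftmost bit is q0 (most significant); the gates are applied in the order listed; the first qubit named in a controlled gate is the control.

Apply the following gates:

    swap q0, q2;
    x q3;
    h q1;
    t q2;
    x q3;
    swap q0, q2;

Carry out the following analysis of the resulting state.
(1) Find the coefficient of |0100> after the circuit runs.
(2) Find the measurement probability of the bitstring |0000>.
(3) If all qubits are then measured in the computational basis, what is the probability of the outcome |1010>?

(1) The final state's coefficient on |0100> equals sqrt(2)/2.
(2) The probability of measuring |0000> is 1/2.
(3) The probability of measuring |1010> is 0.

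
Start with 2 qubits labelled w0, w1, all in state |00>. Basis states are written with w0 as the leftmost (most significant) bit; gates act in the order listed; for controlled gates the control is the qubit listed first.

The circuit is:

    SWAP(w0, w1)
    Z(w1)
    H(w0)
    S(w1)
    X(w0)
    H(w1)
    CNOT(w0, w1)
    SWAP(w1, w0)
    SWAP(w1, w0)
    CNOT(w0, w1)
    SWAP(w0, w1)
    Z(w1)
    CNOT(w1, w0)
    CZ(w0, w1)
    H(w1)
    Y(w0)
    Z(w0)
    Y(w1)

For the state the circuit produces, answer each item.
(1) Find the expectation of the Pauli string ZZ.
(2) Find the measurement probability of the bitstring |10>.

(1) The observable ZZ averages to -1.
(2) A full measurement returns |10> with probability 1/2.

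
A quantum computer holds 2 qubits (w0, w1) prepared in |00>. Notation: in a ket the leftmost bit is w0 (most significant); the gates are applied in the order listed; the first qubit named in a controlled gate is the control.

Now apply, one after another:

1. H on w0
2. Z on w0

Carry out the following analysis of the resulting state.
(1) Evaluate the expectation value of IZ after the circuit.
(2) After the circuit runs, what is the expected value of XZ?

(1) In the final state, IZ has expectation 1.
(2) The observable XZ averages to -1.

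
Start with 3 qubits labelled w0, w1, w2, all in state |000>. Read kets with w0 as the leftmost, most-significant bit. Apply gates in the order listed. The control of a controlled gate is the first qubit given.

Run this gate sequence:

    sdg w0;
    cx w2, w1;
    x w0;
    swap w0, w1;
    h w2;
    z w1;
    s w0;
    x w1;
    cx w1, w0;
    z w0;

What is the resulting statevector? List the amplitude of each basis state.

The final amplitudes are -sqrt(2)/2 on |000>, -sqrt(2)/2 on |001>, and 0 on every other basis state.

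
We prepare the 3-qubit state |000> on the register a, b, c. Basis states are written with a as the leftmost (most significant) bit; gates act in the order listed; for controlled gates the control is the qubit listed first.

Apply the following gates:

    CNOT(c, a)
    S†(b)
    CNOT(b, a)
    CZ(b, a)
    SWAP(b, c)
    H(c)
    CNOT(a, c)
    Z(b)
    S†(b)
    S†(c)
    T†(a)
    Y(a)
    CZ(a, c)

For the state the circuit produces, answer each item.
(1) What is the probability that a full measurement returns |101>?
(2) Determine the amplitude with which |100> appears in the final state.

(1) The probability of measuring |101> is 1/2.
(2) The final state's coefficient on |100> equals sqrt(2)*I/2.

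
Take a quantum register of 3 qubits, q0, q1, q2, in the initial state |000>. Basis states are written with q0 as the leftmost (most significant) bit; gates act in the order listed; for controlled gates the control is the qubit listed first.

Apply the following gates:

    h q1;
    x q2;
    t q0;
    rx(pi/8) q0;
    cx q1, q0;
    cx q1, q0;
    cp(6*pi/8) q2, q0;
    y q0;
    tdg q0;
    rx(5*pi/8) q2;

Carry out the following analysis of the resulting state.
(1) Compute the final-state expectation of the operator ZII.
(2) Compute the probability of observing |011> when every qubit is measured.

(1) The expectation value of ZII is -sqrt(sqrt(2) + 2)/2. Key observation: steps 5-6 multiply out to the identity, so the circuit reduces to the remaining gates.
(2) A full measurement returns |011> with probability (2 - sqrt(2 - sqrt(2)))*(2 - sqrt(sqrt(2) + 2))/32.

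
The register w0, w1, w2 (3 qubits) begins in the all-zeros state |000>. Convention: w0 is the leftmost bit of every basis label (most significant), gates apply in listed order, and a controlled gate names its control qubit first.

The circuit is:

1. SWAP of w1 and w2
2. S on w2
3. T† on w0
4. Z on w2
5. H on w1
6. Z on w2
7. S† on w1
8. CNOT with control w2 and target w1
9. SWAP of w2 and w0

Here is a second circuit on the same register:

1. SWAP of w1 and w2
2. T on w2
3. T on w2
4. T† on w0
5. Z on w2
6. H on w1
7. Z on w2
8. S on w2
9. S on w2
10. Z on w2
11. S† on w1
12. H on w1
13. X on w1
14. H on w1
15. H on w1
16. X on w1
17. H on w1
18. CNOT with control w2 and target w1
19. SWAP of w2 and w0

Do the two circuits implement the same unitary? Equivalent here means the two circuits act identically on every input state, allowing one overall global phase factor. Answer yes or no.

Yes — the two circuits implement the same unitary up to a global phase.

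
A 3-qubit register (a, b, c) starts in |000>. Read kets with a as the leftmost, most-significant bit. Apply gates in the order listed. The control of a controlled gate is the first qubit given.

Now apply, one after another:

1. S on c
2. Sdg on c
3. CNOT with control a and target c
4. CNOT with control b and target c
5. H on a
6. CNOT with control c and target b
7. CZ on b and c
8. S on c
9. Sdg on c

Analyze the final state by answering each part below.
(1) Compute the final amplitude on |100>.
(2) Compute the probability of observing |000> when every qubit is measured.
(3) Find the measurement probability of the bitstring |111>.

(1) The amplitude on |100> is sqrt(2)/2.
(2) A full measurement returns |000> with probability 1/2.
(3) Outcome |111> occurs with probability 0.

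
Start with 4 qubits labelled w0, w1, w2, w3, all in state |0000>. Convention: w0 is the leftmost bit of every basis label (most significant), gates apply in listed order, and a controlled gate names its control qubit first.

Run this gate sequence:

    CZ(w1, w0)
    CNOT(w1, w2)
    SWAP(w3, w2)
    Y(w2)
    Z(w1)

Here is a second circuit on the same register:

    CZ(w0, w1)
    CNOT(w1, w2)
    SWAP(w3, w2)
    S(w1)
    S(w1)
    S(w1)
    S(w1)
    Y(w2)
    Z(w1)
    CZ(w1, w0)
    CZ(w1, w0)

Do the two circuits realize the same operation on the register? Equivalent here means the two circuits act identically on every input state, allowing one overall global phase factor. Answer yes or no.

Yes, they are equivalent — the unitaries differ by at most a global phase.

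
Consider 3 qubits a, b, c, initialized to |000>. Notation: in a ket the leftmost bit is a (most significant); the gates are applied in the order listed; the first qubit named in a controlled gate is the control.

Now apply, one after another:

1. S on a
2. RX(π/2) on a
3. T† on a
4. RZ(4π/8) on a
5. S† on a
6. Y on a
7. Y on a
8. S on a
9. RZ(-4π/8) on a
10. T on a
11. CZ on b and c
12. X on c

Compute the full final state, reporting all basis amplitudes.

After the circuit, the state carries amplitude sqrt(2)/2 on |001>, -sqrt(2)*I/2 on |101>, and 0 on every other basis state. Key observation: the block from step 3 through step 10 cancels to the identity and can be dropped.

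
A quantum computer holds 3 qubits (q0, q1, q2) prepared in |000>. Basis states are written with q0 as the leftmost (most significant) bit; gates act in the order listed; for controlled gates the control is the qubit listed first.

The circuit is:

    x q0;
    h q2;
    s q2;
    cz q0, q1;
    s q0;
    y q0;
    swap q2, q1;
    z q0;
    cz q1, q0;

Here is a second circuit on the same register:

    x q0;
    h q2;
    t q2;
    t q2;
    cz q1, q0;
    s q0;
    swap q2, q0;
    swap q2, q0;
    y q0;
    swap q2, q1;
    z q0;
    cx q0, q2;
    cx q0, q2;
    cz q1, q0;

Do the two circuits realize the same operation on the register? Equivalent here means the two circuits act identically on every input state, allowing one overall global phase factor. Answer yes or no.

Yes, they are equivalent — the unitaries differ by at most a global phase.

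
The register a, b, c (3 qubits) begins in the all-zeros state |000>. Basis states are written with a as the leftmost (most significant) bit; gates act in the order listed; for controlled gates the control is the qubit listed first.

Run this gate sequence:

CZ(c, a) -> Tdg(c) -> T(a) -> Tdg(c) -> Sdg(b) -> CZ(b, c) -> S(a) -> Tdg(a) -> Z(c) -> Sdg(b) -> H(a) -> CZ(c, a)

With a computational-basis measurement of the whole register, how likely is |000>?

A full measurement returns |000> with probability 1/2.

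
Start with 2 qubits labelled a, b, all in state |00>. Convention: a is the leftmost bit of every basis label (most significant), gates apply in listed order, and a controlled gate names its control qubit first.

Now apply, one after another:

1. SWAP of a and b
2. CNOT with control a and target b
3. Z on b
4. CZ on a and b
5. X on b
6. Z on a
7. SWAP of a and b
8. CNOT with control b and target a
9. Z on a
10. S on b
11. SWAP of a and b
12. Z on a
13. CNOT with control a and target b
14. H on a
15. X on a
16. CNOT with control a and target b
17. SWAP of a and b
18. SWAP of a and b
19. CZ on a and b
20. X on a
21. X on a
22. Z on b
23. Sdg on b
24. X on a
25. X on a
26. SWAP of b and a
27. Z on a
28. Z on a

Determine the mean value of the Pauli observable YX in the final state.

The expectation value of YX is 1.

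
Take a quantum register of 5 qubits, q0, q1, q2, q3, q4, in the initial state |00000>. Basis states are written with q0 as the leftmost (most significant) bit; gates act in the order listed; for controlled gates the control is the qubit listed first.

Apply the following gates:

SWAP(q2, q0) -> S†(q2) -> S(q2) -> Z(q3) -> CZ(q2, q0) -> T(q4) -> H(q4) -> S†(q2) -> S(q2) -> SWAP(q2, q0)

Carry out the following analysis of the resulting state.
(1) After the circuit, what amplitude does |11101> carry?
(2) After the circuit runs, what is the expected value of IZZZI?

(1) |11101> carries amplitude 0 in the final state.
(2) The observable IZZZI averages to 1.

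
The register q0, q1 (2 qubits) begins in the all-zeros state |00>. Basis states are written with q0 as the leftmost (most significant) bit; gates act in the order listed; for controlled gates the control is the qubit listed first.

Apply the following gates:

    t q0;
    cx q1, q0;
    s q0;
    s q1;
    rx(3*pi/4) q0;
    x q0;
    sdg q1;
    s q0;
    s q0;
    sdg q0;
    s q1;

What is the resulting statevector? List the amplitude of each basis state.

After the circuit, the state carries amplitude -I*sqrt(sqrt(2) + 2)/2 on |00>, 0 on |01>, I*sqrt(2 - sqrt(2))/2 on |10>, 0 on |11>. Key observation: gates 9-10 undo each other exactly, leaving only the rest of the circuit to track.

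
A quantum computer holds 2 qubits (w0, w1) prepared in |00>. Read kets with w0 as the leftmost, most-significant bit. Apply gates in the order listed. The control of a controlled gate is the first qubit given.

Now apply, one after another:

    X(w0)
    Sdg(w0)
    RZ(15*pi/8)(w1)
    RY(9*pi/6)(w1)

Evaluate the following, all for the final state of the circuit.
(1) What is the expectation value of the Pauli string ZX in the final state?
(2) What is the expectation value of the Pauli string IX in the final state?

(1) In the final state, ZX has expectation 1.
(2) The observable IX averages to -1.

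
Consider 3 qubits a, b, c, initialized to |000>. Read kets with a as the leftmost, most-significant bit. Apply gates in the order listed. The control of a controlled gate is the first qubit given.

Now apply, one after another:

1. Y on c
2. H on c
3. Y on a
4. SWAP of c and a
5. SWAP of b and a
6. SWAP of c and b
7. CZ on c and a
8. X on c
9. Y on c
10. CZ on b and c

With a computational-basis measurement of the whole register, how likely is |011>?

The probability of measuring |011> is 1/2.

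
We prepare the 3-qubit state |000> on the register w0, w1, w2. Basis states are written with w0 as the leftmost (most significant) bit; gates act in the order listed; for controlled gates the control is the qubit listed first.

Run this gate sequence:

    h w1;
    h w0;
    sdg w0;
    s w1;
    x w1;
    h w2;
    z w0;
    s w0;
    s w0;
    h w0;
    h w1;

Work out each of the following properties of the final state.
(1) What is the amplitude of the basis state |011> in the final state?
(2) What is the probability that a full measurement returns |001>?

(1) The amplitude on |011> is sqrt(2)*I/4.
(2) Outcome |001> occurs with probability 1/8.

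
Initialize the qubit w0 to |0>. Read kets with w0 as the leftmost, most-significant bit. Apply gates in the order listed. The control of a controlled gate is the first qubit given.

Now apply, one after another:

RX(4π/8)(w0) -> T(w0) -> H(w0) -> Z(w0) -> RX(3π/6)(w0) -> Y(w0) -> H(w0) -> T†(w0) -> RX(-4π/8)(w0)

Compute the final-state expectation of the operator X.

In the final state, X has expectation 1.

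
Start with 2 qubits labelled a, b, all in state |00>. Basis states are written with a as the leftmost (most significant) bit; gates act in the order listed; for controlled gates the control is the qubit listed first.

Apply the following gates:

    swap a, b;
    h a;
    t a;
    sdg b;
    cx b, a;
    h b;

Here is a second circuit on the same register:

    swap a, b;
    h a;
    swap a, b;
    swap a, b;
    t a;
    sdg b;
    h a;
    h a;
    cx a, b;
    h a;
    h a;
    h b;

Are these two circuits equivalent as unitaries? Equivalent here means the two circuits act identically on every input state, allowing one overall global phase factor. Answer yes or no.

No — the two circuits implement different unitaries, even allowing a global phase.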